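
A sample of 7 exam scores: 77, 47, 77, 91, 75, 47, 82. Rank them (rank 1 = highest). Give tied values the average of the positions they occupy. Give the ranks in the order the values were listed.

3.5, 6.5, 3.5, 1, 5, 6.5, 2

Sorted (descending): 91, 82, 77, 77, 75, 47, 47
The 2 values of 77 occupy positions 3–4 → average rank (3+4)/2 = 3.5.
The 2 values of 47 occupy positions 6–7 → average rank (6+7)/2 = 6.5.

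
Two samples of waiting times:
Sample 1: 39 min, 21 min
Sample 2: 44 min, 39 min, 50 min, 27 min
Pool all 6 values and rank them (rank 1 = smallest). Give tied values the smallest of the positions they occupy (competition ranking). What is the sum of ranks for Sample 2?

16

Sorted (ascending): 21, 27, 39, 39, 44, 50
The 2 values of 39 occupy positions 3–4 → each gets rank 3.
Sample 2 values → pooled ranks: 44→5, 39→3, 50→6, 27→2
Rank sum = 5 + 3 + 6 + 2 = 16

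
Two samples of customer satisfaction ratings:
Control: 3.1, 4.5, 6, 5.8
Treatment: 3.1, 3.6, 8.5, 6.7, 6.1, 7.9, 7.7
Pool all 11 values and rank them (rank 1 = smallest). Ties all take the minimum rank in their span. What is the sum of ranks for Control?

16

Sorted (ascending): 3.1, 3.1, 3.6, 4.5, 5.8, 6, 6.1, 6.7, 7.7, 7.9, 8.5
The 2 values of 3.1 occupy positions 1–2 → each gets rank 1.
Control values → pooled ranks: 3.1→1, 4.5→4, 6→6, 5.8→5
Rank sum = 1 + 4 + 6 + 5 = 16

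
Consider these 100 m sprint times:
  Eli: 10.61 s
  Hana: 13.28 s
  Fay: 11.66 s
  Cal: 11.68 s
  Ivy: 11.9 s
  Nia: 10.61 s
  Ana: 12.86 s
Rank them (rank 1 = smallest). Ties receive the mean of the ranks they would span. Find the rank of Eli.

Sorted (ascending): 10.61, 10.61, 11.66, 11.68, 11.9, 12.86, 13.28
The 2 values of 10.61 occupy positions 1–2 → average rank (1+2)/2 = 1.5.
Eli has value 10.61 s → rank 1.5.

1.5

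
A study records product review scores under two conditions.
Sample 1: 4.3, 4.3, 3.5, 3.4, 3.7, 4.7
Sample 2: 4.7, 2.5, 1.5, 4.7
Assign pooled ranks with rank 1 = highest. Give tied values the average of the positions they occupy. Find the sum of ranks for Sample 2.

23

Sorted (descending): 4.7, 4.7, 4.7, 4.3, 4.3, 3.7, 3.5, 3.4, 2.5, 1.5
The 3 values of 4.7 occupy positions 1–3 → average rank 2.
The 2 values of 4.3 occupy positions 4–5 → average rank (4+5)/2 = 4.5.
Sample 2 values → pooled ranks: 4.7→2, 2.5→9, 1.5→10, 4.7→2
Rank sum = 2 + 9 + 10 + 2 = 23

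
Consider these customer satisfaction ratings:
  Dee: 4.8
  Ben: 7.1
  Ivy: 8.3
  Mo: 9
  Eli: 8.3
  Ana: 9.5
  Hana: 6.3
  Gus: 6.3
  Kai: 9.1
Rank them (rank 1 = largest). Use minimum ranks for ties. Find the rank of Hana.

7

Sorted (descending): 9.5, 9.1, 9, 8.3, 8.3, 7.1, 6.3, 6.3, 4.8
The 2 values of 8.3 occupy positions 4–5 → each gets rank 4.
The 2 values of 6.3 occupy positions 7–8 → each gets rank 7.
Hana has value 6.3 → rank 7.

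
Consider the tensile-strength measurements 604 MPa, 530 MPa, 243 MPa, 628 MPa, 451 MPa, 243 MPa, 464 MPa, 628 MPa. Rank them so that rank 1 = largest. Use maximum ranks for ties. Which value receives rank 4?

Sorted (descending): 628, 628, 604, 530, 464, 451, 243, 243
The 2 values of 628 occupy positions 1–2 → each gets rank 2.
The 2 values of 243 occupy positions 7–8 → each gets rank 8.
Rank 4 → value 530.

530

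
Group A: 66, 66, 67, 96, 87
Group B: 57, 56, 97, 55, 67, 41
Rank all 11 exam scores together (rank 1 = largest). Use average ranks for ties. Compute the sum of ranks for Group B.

Sorted (descending): 97, 96, 87, 67, 67, 66, 66, 57, 56, 55, 41
The 2 values of 67 occupy positions 4–5 → average rank (4+5)/2 = 4.5.
The 2 values of 66 occupy positions 6–7 → average rank (6+7)/2 = 6.5.
Group B values → pooled ranks: 57→8, 56→9, 97→1, 55→10, 67→4.5, 41→11
Rank sum = 8 + 9 + 1 + 10 + 4.5 + 11 = 43.5

43.5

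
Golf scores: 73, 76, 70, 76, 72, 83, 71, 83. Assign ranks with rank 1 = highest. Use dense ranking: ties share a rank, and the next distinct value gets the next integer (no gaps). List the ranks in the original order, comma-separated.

3, 2, 6, 2, 4, 1, 5, 1

Sorted (descending): 83, 83, 76, 76, 73, 72, 71, 70
The 2 values of 83 share dense rank 1.
The 2 values of 76 share dense rank 2.
Remaining distinct values take the next consecutive integers.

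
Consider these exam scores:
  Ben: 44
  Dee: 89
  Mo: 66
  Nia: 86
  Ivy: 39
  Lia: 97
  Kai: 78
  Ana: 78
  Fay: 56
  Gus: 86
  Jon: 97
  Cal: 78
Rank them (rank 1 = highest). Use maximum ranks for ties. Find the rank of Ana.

8

Sorted (descending): 97, 97, 89, 86, 86, 78, 78, 78, 66, 56, 44, 39
The 2 values of 97 occupy positions 1–2 → each gets rank 2.
The 2 values of 86 occupy positions 4–5 → each gets rank 5.
The 3 values of 78 occupy positions 6–8 → each gets rank 8.
Ana has value 78 → rank 8.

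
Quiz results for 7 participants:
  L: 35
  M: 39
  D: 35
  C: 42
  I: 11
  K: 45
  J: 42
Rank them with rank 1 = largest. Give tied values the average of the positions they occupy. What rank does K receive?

1

Sorted (descending): 45, 42, 42, 39, 35, 35, 11
The 2 values of 42 occupy positions 2–3 → average rank (2+3)/2 = 2.5.
The 2 values of 35 occupy positions 5–6 → average rank (5+6)/2 = 5.5.
K has value 45 → rank 1.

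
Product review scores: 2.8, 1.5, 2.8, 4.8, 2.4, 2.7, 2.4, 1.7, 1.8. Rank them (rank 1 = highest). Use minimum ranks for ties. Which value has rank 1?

4.8

Sorted (descending): 4.8, 2.8, 2.8, 2.7, 2.4, 2.4, 1.8, 1.7, 1.5
The 2 values of 2.8 occupy positions 2–3 → each gets rank 2.
The 2 values of 2.4 occupy positions 5–6 → each gets rank 5.
Rank 1 → value 4.8.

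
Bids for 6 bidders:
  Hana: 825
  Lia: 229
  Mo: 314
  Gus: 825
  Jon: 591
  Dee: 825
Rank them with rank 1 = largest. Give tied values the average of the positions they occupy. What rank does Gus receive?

2

Sorted (descending): 825, 825, 825, 591, 314, 229
The 3 values of 825 occupy positions 1–3 → average rank 2.
Gus has value 825 → rank 2.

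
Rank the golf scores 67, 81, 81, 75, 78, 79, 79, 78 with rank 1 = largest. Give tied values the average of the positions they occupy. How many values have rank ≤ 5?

Sorted (descending): 81, 81, 79, 79, 78, 78, 75, 67
The 2 values of 81 occupy positions 1–2 → average rank (1+2)/2 = 1.5.
The 2 values of 79 occupy positions 3–4 → average rank (3+4)/2 = 3.5.
The 2 values of 78 occupy positions 5–6 → average rank (5+6)/2 = 5.5.
Ranks ≤ 5: {1.5, 1.5, 3.5, 3.5} → 4 values.

4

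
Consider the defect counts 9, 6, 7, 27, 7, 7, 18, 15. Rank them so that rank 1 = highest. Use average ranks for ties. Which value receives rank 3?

Sorted (descending): 27, 18, 15, 9, 7, 7, 7, 6
The 3 values of 7 occupy positions 5–7 → average rank 6.
Rank 3 → value 15.

15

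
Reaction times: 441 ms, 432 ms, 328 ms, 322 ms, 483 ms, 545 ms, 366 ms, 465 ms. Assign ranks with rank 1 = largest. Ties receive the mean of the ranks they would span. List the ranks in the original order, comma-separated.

Sorted (descending): 545, 483, 465, 441, 432, 366, 328, 322
No ties — each value takes its position as its rank.

4, 5, 7, 8, 2, 1, 6, 3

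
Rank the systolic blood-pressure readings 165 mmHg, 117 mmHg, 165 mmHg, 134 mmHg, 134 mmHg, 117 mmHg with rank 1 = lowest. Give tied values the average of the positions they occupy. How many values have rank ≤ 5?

Sorted (ascending): 117, 117, 134, 134, 165, 165
The 2 values of 117 occupy positions 1–2 → average rank (1+2)/2 = 1.5.
The 2 values of 134 occupy positions 3–4 → average rank (3+4)/2 = 3.5.
The 2 values of 165 occupy positions 5–6 → average rank (5+6)/2 = 5.5.
Ranks ≤ 5: {1.5, 1.5, 3.5, 3.5} → 4 values.

4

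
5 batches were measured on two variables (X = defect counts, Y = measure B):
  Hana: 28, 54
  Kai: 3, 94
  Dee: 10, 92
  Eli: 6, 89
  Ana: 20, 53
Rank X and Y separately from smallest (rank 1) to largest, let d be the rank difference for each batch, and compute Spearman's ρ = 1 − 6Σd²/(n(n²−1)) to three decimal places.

-0.800

Ranks of variable 1: 5, 1, 3, 2, 4
Ranks of variable 2: 2, 5, 4, 3, 1
d = r₁ − r₂: 3, -4, -1, -1, 3
d²: 9, 16, 1, 1, 9; Σd² = 36
ρ = 1 − 6·36/(5·24) = 1 − 216/120 = -0.800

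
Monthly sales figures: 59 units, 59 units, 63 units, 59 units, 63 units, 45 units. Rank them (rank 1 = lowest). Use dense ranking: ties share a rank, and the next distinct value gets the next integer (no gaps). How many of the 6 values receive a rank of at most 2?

4

Sorted (ascending): 45, 59, 59, 59, 63, 63
The 3 values of 59 share dense rank 2.
The 2 values of 63 share dense rank 3.
Remaining distinct values take the next consecutive integers.
Ranks ≤ 2: {1, 2, 2, 2} → 4 values.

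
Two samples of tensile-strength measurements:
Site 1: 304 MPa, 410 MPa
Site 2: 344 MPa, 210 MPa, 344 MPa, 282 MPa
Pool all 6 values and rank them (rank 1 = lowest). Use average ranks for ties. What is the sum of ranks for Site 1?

Sorted (ascending): 210, 282, 304, 344, 344, 410
The 2 values of 344 occupy positions 4–5 → average rank (4+5)/2 = 4.5.
Site 1 values → pooled ranks: 304→3, 410→6
Rank sum = 3 + 6 = 9

9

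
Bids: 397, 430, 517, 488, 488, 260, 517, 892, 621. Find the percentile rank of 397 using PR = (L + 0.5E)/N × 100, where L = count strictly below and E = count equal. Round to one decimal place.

N = 9.
Strictly below 397: 1. Equal to 397: 1.
PR = (1 + 0.5·1)/9 × 100 = 16.7

16.7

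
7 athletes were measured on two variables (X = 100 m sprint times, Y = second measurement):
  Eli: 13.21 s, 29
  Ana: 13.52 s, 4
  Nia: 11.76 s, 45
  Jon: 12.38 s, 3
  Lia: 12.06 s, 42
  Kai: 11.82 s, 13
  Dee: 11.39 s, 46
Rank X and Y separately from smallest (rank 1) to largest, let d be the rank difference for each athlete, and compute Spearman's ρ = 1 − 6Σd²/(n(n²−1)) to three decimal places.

-0.750

Ranks of variable 1: 6, 7, 2, 5, 4, 3, 1
Ranks of variable 2: 4, 2, 6, 1, 5, 3, 7
d = r₁ − r₂: 2, 5, -4, 4, -1, 0, -6
d²: 4, 25, 16, 16, 1, 0, 36; Σd² = 98
ρ = 1 − 6·98/(7·48) = 1 − 588/336 = -0.750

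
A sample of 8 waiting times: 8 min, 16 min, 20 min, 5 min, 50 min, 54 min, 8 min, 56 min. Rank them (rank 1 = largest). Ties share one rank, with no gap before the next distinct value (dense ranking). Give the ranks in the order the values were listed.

Sorted (descending): 56, 54, 50, 20, 16, 8, 8, 5
The 2 values of 8 share dense rank 6.
Remaining distinct values take the next consecutive integers.

6, 5, 4, 7, 3, 2, 6, 1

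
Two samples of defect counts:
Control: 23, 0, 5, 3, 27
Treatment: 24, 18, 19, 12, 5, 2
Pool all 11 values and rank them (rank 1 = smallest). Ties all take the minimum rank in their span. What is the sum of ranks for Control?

Sorted (ascending): 0, 2, 3, 5, 5, 12, 18, 19, 23, 24, 27
The 2 values of 5 occupy positions 4–5 → each gets rank 4.
Control values → pooled ranks: 23→9, 0→1, 5→4, 3→3, 27→11
Rank sum = 9 + 1 + 4 + 3 + 11 = 28

28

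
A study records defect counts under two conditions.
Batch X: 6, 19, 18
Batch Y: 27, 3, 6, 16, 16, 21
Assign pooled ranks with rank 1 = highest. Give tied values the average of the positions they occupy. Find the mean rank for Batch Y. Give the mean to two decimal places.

Sorted (descending): 27, 21, 19, 18, 16, 16, 6, 6, 3
The 2 values of 16 occupy positions 5–6 → average rank (5+6)/2 = 5.5.
The 2 values of 6 occupy positions 7–8 → average rank (7+8)/2 = 7.5.
Batch Y values → pooled ranks: 27→1, 3→9, 6→7.5, 16→5.5, 16→5.5, 21→2
Mean rank = (1 + 9 + 7.5 + 5.5 + 5.5 + 2) / 6 = 5.08

5.08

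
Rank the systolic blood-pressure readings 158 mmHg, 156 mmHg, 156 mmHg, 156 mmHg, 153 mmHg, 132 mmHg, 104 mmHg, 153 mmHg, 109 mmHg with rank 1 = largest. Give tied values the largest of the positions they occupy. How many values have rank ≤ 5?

4

Sorted (descending): 158, 156, 156, 156, 153, 153, 132, 109, 104
The 3 values of 156 occupy positions 2–4 → each gets rank 4.
The 2 values of 153 occupy positions 5–6 → each gets rank 6.
Ranks ≤ 5: {1, 4, 4, 4} → 4 values.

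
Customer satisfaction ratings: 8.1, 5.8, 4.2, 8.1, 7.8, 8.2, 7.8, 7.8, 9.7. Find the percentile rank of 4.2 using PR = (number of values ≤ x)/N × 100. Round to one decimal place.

11.1

N = 9.
Strictly below 4.2: 0. Equal to 4.2: 1.
PR = 1/9 × 100 = 11.1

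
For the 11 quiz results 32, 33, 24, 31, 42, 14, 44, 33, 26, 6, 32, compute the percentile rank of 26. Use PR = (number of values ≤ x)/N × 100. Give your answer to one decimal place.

36.4

N = 11.
Strictly below 26: 3. Equal to 26: 1.
PR = 4/11 × 100 = 36.4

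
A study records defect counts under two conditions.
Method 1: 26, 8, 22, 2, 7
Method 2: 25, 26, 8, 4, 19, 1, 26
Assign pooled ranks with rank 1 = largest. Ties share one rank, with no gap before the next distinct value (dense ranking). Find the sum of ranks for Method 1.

Sorted (descending): 26, 26, 26, 25, 22, 19, 8, 8, 7, 4, 2, 1
The 3 values of 26 share dense rank 1.
The 2 values of 8 share dense rank 5.
Remaining distinct values take the next consecutive integers.
Method 1 values → pooled ranks: 26→1, 8→5, 22→3, 2→8, 7→6
Rank sum = 1 + 5 + 3 + 8 + 6 = 23

23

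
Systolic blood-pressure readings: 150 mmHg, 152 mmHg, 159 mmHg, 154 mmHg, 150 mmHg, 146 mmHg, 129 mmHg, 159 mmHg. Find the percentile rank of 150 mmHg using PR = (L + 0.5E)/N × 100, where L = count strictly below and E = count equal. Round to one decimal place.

37.5

N = 8.
Strictly below 150: 2. Equal to 150: 2.
PR = (2 + 0.5·2)/8 × 100 = 37.5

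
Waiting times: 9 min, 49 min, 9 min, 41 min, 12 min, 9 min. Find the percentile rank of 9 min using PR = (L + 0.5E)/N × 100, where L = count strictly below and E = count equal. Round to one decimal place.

25.0

N = 6.
Strictly below 9: 0. Equal to 9: 3.
PR = (0 + 0.5·3)/6 × 100 = 25.0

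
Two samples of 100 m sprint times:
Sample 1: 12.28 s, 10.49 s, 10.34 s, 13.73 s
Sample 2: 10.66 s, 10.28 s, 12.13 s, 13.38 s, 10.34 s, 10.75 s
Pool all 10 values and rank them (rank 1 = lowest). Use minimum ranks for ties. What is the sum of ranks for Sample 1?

Sorted (ascending): 10.28, 10.34, 10.34, 10.49, 10.66, 10.75, 12.13, 12.28, 13.38, 13.73
The 2 values of 10.34 occupy positions 2–3 → each gets rank 2.
Sample 1 values → pooled ranks: 12.28→8, 10.49→4, 10.34→2, 13.73→10
Rank sum = 8 + 4 + 2 + 10 = 24

24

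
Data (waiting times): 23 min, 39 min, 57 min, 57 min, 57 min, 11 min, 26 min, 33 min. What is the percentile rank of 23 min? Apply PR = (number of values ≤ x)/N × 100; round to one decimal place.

25.0

N = 8.
Strictly below 23: 1. Equal to 23: 1.
PR = 2/8 × 100 = 25.0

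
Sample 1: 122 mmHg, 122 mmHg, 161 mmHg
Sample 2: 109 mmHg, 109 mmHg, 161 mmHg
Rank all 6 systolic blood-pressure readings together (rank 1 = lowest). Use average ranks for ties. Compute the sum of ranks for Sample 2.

8.5

Sorted (ascending): 109, 109, 122, 122, 161, 161
The 2 values of 109 occupy positions 1–2 → average rank (1+2)/2 = 1.5.
The 2 values of 122 occupy positions 3–4 → average rank (3+4)/2 = 3.5.
The 2 values of 161 occupy positions 5–6 → average rank (5+6)/2 = 5.5.
Sample 2 values → pooled ranks: 109→1.5, 109→1.5, 161→5.5
Rank sum = 1.5 + 1.5 + 5.5 = 8.5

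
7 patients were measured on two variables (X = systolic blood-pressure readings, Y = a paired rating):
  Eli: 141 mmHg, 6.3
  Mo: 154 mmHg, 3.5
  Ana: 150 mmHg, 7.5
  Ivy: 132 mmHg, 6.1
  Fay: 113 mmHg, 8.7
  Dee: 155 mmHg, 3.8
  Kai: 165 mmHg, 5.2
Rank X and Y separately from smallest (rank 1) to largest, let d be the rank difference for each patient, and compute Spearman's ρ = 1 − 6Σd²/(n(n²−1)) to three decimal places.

Ranks of variable 1: 3, 5, 4, 2, 1, 6, 7
Ranks of variable 2: 5, 1, 6, 4, 7, 2, 3
d = r₁ − r₂: -2, 4, -2, -2, -6, 4, 4
d²: 4, 16, 4, 4, 36, 16, 16; Σd² = 96
ρ = 1 − 6·96/(7·48) = 1 − 576/336 = -0.714

-0.714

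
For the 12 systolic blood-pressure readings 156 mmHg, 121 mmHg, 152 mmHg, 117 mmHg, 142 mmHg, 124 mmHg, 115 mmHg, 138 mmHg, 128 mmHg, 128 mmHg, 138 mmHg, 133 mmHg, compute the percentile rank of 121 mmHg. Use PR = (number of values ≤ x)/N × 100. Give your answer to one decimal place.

N = 12.
Strictly below 121: 2. Equal to 121: 1.
PR = 3/12 × 100 = 25.0

25.0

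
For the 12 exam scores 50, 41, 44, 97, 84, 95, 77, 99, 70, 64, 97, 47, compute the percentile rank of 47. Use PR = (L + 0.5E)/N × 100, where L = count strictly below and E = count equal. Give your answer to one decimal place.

20.8

N = 12.
Strictly below 47: 2. Equal to 47: 1.
PR = (2 + 0.5·1)/12 × 100 = 20.8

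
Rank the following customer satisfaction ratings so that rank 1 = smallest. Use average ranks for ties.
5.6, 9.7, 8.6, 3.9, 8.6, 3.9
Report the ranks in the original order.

Sorted (ascending): 3.9, 3.9, 5.6, 8.6, 8.6, 9.7
The 2 values of 3.9 occupy positions 1–2 → average rank (1+2)/2 = 1.5.
The 2 values of 8.6 occupy positions 4–5 → average rank (4+5)/2 = 4.5.

3, 6, 4.5, 1.5, 4.5, 1.5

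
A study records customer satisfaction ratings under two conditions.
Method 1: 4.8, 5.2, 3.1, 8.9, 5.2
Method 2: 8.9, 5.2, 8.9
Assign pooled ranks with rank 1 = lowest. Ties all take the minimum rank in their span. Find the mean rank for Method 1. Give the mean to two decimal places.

3.00

Sorted (ascending): 3.1, 4.8, 5.2, 5.2, 5.2, 8.9, 8.9, 8.9
The 3 values of 5.2 occupy positions 3–5 → each gets rank 3.
The 3 values of 8.9 occupy positions 6–8 → each gets rank 6.
Method 1 values → pooled ranks: 4.8→2, 5.2→3, 3.1→1, 8.9→6, 5.2→3
Mean rank = (2 + 3 + 1 + 6 + 3) / 5 = 3.00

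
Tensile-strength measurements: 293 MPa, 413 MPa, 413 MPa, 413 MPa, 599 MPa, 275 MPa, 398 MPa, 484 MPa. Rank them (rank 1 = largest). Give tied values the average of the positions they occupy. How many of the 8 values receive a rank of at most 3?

2

Sorted (descending): 599, 484, 413, 413, 413, 398, 293, 275
The 3 values of 413 occupy positions 3–5 → average rank 4.
Ranks ≤ 3: {1, 2} → 2 values.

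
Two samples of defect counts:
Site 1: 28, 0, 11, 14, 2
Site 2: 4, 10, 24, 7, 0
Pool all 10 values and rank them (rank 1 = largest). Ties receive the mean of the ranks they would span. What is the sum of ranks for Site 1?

25.5

Sorted (descending): 28, 24, 14, 11, 10, 7, 4, 2, 0, 0
The 2 values of 0 occupy positions 9–10 → average rank (9+10)/2 = 9.5.
Site 1 values → pooled ranks: 28→1, 0→9.5, 11→4, 14→3, 2→8
Rank sum = 1 + 9.5 + 4 + 3 + 8 = 25.5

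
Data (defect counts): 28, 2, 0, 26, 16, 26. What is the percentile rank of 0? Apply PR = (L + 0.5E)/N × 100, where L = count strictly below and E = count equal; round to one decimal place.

N = 6.
Strictly below 0: 0. Equal to 0: 1.
PR = (0 + 0.5·1)/6 × 100 = 8.3

8.3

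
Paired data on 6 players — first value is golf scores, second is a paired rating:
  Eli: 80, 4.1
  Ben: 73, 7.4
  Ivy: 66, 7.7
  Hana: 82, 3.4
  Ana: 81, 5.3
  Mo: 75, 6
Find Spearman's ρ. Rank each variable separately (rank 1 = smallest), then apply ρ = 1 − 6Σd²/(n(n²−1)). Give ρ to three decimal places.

Ranks of variable 1: 4, 2, 1, 6, 5, 3
Ranks of variable 2: 2, 5, 6, 1, 3, 4
d = r₁ − r₂: 2, -3, -5, 5, 2, -1
d²: 4, 9, 25, 25, 4, 1; Σd² = 68
ρ = 1 − 6·68/(6·35) = 1 − 408/210 = -0.943

-0.943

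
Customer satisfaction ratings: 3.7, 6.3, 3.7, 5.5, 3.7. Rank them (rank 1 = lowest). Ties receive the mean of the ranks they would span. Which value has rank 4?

5.5

Sorted (ascending): 3.7, 3.7, 3.7, 5.5, 6.3
The 3 values of 3.7 occupy positions 1–3 → average rank 2.
Rank 4 → value 5.5.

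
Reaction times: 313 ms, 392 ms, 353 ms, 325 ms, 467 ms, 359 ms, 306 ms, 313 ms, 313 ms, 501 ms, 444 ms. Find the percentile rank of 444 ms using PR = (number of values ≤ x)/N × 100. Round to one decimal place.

81.8

N = 11.
Strictly below 444: 8. Equal to 444: 1.
PR = 9/11 × 100 = 81.8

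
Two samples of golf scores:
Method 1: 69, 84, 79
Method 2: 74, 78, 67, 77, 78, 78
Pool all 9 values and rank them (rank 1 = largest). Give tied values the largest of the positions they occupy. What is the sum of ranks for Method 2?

Sorted (descending): 84, 79, 78, 78, 78, 77, 74, 69, 67
The 3 values of 78 occupy positions 3–5 → each gets rank 5.
Method 2 values → pooled ranks: 74→7, 78→5, 67→9, 77→6, 78→5, 78→5
Rank sum = 7 + 5 + 9 + 6 + 5 + 5 = 37

37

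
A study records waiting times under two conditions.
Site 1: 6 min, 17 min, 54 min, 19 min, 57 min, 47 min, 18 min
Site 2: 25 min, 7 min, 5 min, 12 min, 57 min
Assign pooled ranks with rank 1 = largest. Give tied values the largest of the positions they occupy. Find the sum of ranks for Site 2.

Sorted (descending): 57, 57, 54, 47, 25, 19, 18, 17, 12, 7, 6, 5
The 2 values of 57 occupy positions 1–2 → each gets rank 2.
Site 2 values → pooled ranks: 25→5, 7→10, 5→12, 12→9, 57→2
Rank sum = 5 + 10 + 12 + 9 + 2 = 38

38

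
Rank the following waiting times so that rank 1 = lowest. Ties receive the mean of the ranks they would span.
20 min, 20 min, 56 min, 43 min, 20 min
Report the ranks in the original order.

Sorted (ascending): 20, 20, 20, 43, 56
The 3 values of 20 occupy positions 1–3 → average rank 2.

2, 2, 5, 4, 2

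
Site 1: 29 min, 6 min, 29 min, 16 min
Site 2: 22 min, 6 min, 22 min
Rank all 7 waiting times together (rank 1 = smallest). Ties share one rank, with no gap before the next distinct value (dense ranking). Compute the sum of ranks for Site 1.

11

Sorted (ascending): 6, 6, 16, 22, 22, 29, 29
The 2 values of 6 share dense rank 1.
The 2 values of 22 share dense rank 3.
The 2 values of 29 share dense rank 4.
Remaining distinct values take the next consecutive integers.
Site 1 values → pooled ranks: 29→4, 6→1, 29→4, 16→2
Rank sum = 4 + 1 + 4 + 2 = 11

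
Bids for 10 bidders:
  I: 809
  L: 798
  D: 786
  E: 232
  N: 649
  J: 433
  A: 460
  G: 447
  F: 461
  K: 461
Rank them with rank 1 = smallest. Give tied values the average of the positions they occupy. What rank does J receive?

2

Sorted (ascending): 232, 433, 447, 460, 461, 461, 649, 786, 798, 809
The 2 values of 461 occupy positions 5–6 → average rank (5+6)/2 = 5.5.
J has value 433 → rank 2.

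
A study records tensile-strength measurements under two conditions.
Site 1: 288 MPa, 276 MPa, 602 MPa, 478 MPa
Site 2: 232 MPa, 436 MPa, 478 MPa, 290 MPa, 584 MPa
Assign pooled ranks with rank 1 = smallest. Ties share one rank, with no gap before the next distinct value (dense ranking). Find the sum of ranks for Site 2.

Sorted (ascending): 232, 276, 288, 290, 436, 478, 478, 584, 602
The 2 values of 478 share dense rank 6.
Remaining distinct values take the next consecutive integers.
Site 2 values → pooled ranks: 232→1, 436→5, 478→6, 290→4, 584→7
Rank sum = 1 + 5 + 6 + 4 + 7 = 23

23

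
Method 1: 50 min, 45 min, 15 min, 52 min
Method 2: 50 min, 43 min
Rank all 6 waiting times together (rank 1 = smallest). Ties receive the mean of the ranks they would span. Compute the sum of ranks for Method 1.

14.5

Sorted (ascending): 15, 43, 45, 50, 50, 52
The 2 values of 50 occupy positions 4–5 → average rank (4+5)/2 = 4.5.
Method 1 values → pooled ranks: 50→4.5, 45→3, 15→1, 52→6
Rank sum = 4.5 + 3 + 1 + 6 = 14.5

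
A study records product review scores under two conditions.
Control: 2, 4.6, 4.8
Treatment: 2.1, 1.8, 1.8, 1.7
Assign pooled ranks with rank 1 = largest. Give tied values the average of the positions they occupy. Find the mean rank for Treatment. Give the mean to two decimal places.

5.25

Sorted (descending): 4.8, 4.6, 2.1, 2, 1.8, 1.8, 1.7
The 2 values of 1.8 occupy positions 5–6 → average rank (5+6)/2 = 5.5.
Treatment values → pooled ranks: 2.1→3, 1.8→5.5, 1.8→5.5, 1.7→7
Mean rank = (3 + 5.5 + 5.5 + 7) / 4 = 5.25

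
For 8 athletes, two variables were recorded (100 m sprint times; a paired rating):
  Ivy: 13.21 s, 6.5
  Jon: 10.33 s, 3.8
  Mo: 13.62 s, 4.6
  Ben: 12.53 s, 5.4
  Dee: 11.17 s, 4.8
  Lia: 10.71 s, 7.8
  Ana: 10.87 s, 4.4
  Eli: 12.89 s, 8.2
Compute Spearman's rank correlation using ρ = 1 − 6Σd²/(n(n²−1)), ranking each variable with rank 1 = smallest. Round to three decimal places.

0.333

Ranks of variable 1: 7, 1, 8, 5, 4, 2, 3, 6
Ranks of variable 2: 6, 1, 3, 5, 4, 7, 2, 8
d = r₁ − r₂: 1, 0, 5, 0, 0, -5, 1, -2
d²: 1, 0, 25, 0, 0, 25, 1, 4; Σd² = 56
ρ = 1 − 6·56/(8·63) = 1 − 336/504 = 0.333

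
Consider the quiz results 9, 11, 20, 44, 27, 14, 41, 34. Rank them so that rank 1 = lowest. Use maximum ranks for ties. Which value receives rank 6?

Sorted (ascending): 9, 11, 14, 20, 27, 34, 41, 44
No ties — each value takes its position as its rank.
Rank 6 → value 34.

34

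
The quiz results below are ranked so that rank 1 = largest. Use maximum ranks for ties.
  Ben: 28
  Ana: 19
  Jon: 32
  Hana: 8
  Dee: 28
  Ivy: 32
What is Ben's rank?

Sorted (descending): 32, 32, 28, 28, 19, 8
The 2 values of 32 occupy positions 1–2 → each gets rank 2.
The 2 values of 28 occupy positions 3–4 → each gets rank 4.
Ben has value 28 → rank 4.

4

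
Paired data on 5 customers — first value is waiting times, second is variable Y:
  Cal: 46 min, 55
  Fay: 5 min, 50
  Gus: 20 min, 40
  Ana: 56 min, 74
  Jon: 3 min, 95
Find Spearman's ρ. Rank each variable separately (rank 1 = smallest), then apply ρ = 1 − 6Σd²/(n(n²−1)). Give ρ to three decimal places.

Ranks of variable 1: 4, 2, 3, 5, 1
Ranks of variable 2: 3, 2, 1, 4, 5
d = r₁ − r₂: 1, 0, 2, 1, -4
d²: 1, 0, 4, 1, 16; Σd² = 22
ρ = 1 − 6·22/(5·24) = 1 − 132/120 = -0.100

-0.100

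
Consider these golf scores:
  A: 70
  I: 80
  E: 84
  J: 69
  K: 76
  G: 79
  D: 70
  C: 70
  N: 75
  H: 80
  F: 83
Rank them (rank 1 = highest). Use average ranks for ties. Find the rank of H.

3.5

Sorted (descending): 84, 83, 80, 80, 79, 76, 75, 70, 70, 70, 69
The 2 values of 80 occupy positions 3–4 → average rank (3+4)/2 = 3.5.
The 3 values of 70 occupy positions 8–10 → average rank 9.
H has value 80 → rank 3.5.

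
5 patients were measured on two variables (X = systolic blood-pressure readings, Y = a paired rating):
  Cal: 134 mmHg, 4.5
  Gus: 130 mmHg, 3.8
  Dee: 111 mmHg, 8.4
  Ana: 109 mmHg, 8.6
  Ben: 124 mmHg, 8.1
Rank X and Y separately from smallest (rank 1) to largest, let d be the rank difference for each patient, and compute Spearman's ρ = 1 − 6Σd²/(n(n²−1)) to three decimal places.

-0.900

Ranks of variable 1: 5, 4, 2, 1, 3
Ranks of variable 2: 2, 1, 4, 5, 3
d = r₁ − r₂: 3, 3, -2, -4, 0
d²: 9, 9, 4, 16, 0; Σd² = 38
ρ = 1 − 6·38/(5·24) = 1 − 228/120 = -0.900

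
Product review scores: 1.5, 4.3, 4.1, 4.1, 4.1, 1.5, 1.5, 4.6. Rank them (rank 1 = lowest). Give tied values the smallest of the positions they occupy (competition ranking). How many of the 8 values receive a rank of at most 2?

Sorted (ascending): 1.5, 1.5, 1.5, 4.1, 4.1, 4.1, 4.3, 4.6
The 3 values of 1.5 occupy positions 1–3 → each gets rank 1.
The 3 values of 4.1 occupy positions 4–6 → each gets rank 4.
Ranks ≤ 2: {1, 1, 1} → 3 values.

3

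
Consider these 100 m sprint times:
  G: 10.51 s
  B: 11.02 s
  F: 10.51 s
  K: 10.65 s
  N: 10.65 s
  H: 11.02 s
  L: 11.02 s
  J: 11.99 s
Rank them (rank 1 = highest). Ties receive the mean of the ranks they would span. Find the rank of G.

Sorted (descending): 11.99, 11.02, 11.02, 11.02, 10.65, 10.65, 10.51, 10.51
The 3 values of 11.02 occupy positions 2–4 → average rank 3.
The 2 values of 10.65 occupy positions 5–6 → average rank (5+6)/2 = 5.5.
The 2 values of 10.51 occupy positions 7–8 → average rank (7+8)/2 = 7.5.
G has value 10.51 s → rank 7.5.

7.5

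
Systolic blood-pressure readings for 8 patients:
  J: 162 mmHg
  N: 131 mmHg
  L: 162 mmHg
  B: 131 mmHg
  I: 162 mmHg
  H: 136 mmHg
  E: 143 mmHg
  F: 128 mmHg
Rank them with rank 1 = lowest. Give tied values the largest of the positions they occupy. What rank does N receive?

Sorted (ascending): 128, 131, 131, 136, 143, 162, 162, 162
The 2 values of 131 occupy positions 2–3 → each gets rank 3.
The 3 values of 162 occupy positions 6–8 → each gets rank 8.
N has value 131 mmHg → rank 3.

3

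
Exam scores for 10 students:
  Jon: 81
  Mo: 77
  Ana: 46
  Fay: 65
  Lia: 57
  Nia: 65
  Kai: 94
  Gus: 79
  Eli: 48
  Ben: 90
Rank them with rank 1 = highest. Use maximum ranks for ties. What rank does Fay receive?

Sorted (descending): 94, 90, 81, 79, 77, 65, 65, 57, 48, 46
The 2 values of 65 occupy positions 6–7 → each gets rank 7.
Fay has value 65 → rank 7.

7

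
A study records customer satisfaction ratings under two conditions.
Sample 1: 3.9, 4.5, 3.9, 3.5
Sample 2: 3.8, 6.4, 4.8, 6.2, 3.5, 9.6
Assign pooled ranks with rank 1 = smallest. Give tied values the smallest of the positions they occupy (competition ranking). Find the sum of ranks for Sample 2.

Sorted (ascending): 3.5, 3.5, 3.8, 3.9, 3.9, 4.5, 4.8, 6.2, 6.4, 9.6
The 2 values of 3.5 occupy positions 1–2 → each gets rank 1.
The 2 values of 3.9 occupy positions 4–5 → each gets rank 4.
Sample 2 values → pooled ranks: 3.8→3, 6.4→9, 4.8→7, 6.2→8, 3.5→1, 9.6→10
Rank sum = 3 + 9 + 7 + 8 + 1 + 10 = 38

38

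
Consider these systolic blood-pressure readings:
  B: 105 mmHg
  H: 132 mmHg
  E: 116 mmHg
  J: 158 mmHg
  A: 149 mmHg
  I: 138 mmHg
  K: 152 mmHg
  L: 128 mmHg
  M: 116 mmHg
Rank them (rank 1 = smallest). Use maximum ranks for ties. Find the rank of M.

Sorted (ascending): 105, 116, 116, 128, 132, 138, 149, 152, 158
The 2 values of 116 occupy positions 2–3 → each gets rank 3.
M has value 116 mmHg → rank 3.

3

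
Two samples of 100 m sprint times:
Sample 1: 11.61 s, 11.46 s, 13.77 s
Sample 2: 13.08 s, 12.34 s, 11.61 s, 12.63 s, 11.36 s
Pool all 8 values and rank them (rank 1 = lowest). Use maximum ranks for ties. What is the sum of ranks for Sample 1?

14

Sorted (ascending): 11.36, 11.46, 11.61, 11.61, 12.34, 12.63, 13.08, 13.77
The 2 values of 11.61 occupy positions 3–4 → each gets rank 4.
Sample 1 values → pooled ranks: 11.61→4, 11.46→2, 13.77→8
Rank sum = 4 + 2 + 8 = 14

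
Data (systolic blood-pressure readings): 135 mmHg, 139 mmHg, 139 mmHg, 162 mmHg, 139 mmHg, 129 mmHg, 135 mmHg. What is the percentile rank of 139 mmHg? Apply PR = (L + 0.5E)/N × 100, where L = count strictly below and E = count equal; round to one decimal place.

64.3

N = 7.
Strictly below 139: 3. Equal to 139: 3.
PR = (3 + 0.5·3)/7 × 100 = 64.3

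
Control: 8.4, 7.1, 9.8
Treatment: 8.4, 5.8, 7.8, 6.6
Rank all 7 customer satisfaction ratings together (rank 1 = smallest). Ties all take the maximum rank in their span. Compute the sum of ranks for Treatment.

13

Sorted (ascending): 5.8, 6.6, 7.1, 7.8, 8.4, 8.4, 9.8
The 2 values of 8.4 occupy positions 5–6 → each gets rank 6.
Treatment values → pooled ranks: 8.4→6, 5.8→1, 7.8→4, 6.6→2
Rank sum = 6 + 1 + 4 + 2 = 13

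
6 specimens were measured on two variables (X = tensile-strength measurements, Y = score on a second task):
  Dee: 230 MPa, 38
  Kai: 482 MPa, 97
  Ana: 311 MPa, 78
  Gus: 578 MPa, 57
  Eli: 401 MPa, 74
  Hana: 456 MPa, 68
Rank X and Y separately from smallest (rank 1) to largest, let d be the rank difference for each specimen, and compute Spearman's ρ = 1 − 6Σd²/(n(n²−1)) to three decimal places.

0.200

Ranks of variable 1: 1, 5, 2, 6, 3, 4
Ranks of variable 2: 1, 6, 5, 2, 4, 3
d = r₁ − r₂: 0, -1, -3, 4, -1, 1
d²: 0, 1, 9, 16, 1, 1; Σd² = 28
ρ = 1 − 6·28/(6·35) = 1 − 168/210 = 0.200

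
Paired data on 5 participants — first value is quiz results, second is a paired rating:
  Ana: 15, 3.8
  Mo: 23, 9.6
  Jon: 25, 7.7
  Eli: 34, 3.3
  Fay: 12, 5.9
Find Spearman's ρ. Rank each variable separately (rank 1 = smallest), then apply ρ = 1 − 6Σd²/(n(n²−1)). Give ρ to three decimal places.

-0.200

Ranks of variable 1: 2, 3, 4, 5, 1
Ranks of variable 2: 2, 5, 4, 1, 3
d = r₁ − r₂: 0, -2, 0, 4, -2
d²: 0, 4, 0, 16, 4; Σd² = 24
ρ = 1 − 6·24/(5·24) = 1 − 144/120 = -0.200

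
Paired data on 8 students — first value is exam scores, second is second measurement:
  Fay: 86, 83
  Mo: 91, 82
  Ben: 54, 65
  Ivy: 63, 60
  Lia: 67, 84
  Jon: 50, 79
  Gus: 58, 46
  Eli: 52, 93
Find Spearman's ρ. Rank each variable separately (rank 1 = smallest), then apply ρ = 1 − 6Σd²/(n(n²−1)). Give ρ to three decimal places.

Ranks of variable 1: 7, 8, 3, 5, 6, 1, 4, 2
Ranks of variable 2: 6, 5, 3, 2, 7, 4, 1, 8
d = r₁ − r₂: 1, 3, 0, 3, -1, -3, 3, -6
d²: 1, 9, 0, 9, 1, 9, 9, 36; Σd² = 74
ρ = 1 − 6·74/(8·63) = 1 − 444/504 = 0.119

0.119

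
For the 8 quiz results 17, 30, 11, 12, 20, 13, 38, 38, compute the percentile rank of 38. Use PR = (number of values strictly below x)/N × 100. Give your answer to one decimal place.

75.0

N = 8.
Strictly below 38: 6. Equal to 38: 2.
PR = 6/8 × 100 = 75.0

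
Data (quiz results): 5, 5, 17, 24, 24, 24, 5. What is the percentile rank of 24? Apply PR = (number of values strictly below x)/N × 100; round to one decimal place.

N = 7.
Strictly below 24: 4. Equal to 24: 3.
PR = 4/7 × 100 = 57.1

57.1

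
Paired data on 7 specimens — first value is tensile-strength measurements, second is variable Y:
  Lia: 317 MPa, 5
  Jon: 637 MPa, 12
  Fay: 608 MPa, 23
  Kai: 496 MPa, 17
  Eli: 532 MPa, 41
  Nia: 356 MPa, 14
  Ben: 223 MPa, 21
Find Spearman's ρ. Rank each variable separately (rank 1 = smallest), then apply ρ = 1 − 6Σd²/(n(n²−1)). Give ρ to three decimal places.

0.179

Ranks of variable 1: 2, 7, 6, 4, 5, 3, 1
Ranks of variable 2: 1, 2, 6, 4, 7, 3, 5
d = r₁ − r₂: 1, 5, 0, 0, -2, 0, -4
d²: 1, 25, 0, 0, 4, 0, 16; Σd² = 46
ρ = 1 − 6·46/(7·48) = 1 − 276/336 = 0.179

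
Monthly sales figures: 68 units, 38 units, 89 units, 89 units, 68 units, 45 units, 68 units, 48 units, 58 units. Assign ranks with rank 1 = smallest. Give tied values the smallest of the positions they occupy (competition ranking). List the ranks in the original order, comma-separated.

5, 1, 8, 8, 5, 2, 5, 3, 4

Sorted (ascending): 38, 45, 48, 58, 68, 68, 68, 89, 89
The 3 values of 68 occupy positions 5–7 → each gets rank 5.
The 2 values of 89 occupy positions 8–9 → each gets rank 8.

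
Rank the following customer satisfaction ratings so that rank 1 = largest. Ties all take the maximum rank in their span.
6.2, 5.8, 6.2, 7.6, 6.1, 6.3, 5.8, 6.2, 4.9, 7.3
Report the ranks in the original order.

Sorted (descending): 7.6, 7.3, 6.3, 6.2, 6.2, 6.2, 6.1, 5.8, 5.8, 4.9
The 3 values of 6.2 occupy positions 4–6 → each gets rank 6.
The 2 values of 5.8 occupy positions 8–9 → each gets rank 9.

6, 9, 6, 1, 7, 3, 9, 6, 10, 2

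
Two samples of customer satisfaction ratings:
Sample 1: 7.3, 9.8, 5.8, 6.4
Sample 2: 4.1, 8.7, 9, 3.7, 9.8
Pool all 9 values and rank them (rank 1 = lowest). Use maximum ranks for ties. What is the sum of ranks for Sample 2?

25

Sorted (ascending): 3.7, 4.1, 5.8, 6.4, 7.3, 8.7, 9, 9.8, 9.8
The 2 values of 9.8 occupy positions 8–9 → each gets rank 9.
Sample 2 values → pooled ranks: 4.1→2, 8.7→6, 9→7, 3.7→1, 9.8→9
Rank sum = 2 + 6 + 7 + 1 + 9 = 25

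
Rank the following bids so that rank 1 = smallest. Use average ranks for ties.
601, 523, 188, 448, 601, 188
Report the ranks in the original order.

Sorted (ascending): 188, 188, 448, 523, 601, 601
The 2 values of 188 occupy positions 1–2 → average rank (1+2)/2 = 1.5.
The 2 values of 601 occupy positions 5–6 → average rank (5+6)/2 = 5.5.

5.5, 4, 1.5, 3, 5.5, 1.5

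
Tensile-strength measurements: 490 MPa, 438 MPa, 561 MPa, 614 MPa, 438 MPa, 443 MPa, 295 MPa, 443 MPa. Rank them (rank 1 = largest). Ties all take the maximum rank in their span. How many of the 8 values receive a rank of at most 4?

Sorted (descending): 614, 561, 490, 443, 443, 438, 438, 295
The 2 values of 443 occupy positions 4–5 → each gets rank 5.
The 2 values of 438 occupy positions 6–7 → each gets rank 7.
Ranks ≤ 4: {1, 2, 3} → 3 values.

3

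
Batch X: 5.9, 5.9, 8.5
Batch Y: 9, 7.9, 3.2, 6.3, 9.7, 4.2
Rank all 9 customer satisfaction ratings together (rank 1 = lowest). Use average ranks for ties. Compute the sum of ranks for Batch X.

14

Sorted (ascending): 3.2, 4.2, 5.9, 5.9, 6.3, 7.9, 8.5, 9, 9.7
The 2 values of 5.9 occupy positions 3–4 → average rank (3+4)/2 = 3.5.
Batch X values → pooled ranks: 5.9→3.5, 5.9→3.5, 8.5→7
Rank sum = 3.5 + 3.5 + 7 = 14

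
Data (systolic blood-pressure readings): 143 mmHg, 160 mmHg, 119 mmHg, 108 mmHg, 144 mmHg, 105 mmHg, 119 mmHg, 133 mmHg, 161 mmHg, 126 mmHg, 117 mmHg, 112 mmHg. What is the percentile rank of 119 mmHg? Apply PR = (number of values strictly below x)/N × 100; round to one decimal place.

N = 12.
Strictly below 119: 4. Equal to 119: 2.
PR = 4/12 × 100 = 33.3

33.3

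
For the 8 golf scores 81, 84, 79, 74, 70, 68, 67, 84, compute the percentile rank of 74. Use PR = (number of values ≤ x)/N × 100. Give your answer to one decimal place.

N = 8.
Strictly below 74: 3. Equal to 74: 1.
PR = 4/8 × 100 = 50.0

50.0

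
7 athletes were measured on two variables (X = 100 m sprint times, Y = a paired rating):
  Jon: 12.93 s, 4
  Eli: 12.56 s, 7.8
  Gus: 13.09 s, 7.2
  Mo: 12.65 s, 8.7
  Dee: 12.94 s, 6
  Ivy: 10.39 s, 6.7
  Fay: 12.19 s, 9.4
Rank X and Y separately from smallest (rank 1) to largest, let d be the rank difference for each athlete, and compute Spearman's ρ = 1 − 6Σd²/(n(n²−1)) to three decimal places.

Ranks of variable 1: 5, 3, 7, 4, 6, 1, 2
Ranks of variable 2: 1, 5, 4, 6, 2, 3, 7
d = r₁ − r₂: 4, -2, 3, -2, 4, -2, -5
d²: 16, 4, 9, 4, 16, 4, 25; Σd² = 78
ρ = 1 − 6·78/(7·48) = 1 − 468/336 = -0.393

-0.393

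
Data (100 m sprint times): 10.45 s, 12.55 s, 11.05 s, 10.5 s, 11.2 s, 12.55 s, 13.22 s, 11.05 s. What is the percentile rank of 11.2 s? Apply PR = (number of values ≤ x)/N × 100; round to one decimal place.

N = 8.
Strictly below 11.2: 4. Equal to 11.2: 1.
PR = 5/8 × 100 = 62.5

62.5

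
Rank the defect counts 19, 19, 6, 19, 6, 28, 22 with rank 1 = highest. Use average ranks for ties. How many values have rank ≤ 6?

Sorted (descending): 28, 22, 19, 19, 19, 6, 6
The 3 values of 19 occupy positions 3–5 → average rank 4.
The 2 values of 6 occupy positions 6–7 → average rank (6+7)/2 = 6.5.
Ranks ≤ 6: {1, 2, 4, 4, 4} → 5 values.

5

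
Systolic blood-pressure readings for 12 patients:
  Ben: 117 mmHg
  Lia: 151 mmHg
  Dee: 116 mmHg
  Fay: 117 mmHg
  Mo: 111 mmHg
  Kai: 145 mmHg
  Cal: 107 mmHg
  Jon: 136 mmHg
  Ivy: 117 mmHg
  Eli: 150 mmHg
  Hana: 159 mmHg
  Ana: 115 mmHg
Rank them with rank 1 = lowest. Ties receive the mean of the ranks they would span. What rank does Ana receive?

3

Sorted (ascending): 107, 111, 115, 116, 117, 117, 117, 136, 145, 150, 151, 159
The 3 values of 117 occupy positions 5–7 → average rank 6.
Ana has value 115 mmHg → rank 3.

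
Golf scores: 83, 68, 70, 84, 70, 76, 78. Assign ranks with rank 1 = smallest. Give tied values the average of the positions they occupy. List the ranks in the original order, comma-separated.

6, 1, 2.5, 7, 2.5, 4, 5

Sorted (ascending): 68, 70, 70, 76, 78, 83, 84
The 2 values of 70 occupy positions 2–3 → average rank (2+3)/2 = 2.5.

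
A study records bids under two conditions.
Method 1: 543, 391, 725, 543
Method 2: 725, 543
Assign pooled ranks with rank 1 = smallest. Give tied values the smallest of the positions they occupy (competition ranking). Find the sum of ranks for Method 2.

7

Sorted (ascending): 391, 543, 543, 543, 725, 725
The 3 values of 543 occupy positions 2–4 → each gets rank 2.
The 2 values of 725 occupy positions 5–6 → each gets rank 5.
Method 2 values → pooled ranks: 725→5, 543→2
Rank sum = 5 + 2 = 7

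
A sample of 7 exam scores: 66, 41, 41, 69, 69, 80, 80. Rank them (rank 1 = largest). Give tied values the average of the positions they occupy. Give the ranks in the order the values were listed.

Sorted (descending): 80, 80, 69, 69, 66, 41, 41
The 2 values of 80 occupy positions 1–2 → average rank (1+2)/2 = 1.5.
The 2 values of 69 occupy positions 3–4 → average rank (3+4)/2 = 3.5.
The 2 values of 41 occupy positions 6–7 → average rank (6+7)/2 = 6.5.

5, 6.5, 6.5, 3.5, 3.5, 1.5, 1.5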